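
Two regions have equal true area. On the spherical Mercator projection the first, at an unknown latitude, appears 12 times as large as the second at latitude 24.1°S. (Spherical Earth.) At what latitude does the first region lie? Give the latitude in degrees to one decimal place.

74.7°

Mercator areal scale is sec²φ, so apparent-area ratio = sec²φ₁ / sec²φ₂ = cos²φ₂ / cos²φ₁.
cos²φ₂ / cos²φ₁ = 12  ⇒  cos φ₁ = cos 24.1° / √12 = 0.9128/3.464 = 0.2635.
φ₁ = arccos(0.2635) ≈ 74.7°.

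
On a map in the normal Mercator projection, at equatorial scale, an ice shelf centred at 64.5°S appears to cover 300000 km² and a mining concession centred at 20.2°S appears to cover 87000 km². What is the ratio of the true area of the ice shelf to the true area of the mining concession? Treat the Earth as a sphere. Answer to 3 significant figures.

Since Mercator area scale is 1/cos²φ, the true area equals the apparent area multiplied by cos²φ.
True area of ice shelf: 300000 × cos²(64.5°) = 300000 × 0.1853 = 55600 km².
True area of mining concession: 87000 × cos²(20.2°) = 87000 × 0.8808 = 76630 km².
Ratio = 55600 / 76630 ≈ 0.726.

0.726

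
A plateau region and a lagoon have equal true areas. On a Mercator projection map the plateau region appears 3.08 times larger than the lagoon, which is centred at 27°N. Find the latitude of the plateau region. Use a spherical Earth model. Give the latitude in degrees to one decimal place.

For equal true areas on Mercator, apparent areas scale as sec²φ, so the ratio is cos²φ₂ / cos²φ₁.
cos²φ₂ / cos²φ₁ = 3.08  ⇒  cos φ₁ = cos 27° / √3.08 = 0.8910/1.755 = 0.5077.
φ₁ = arccos(0.5077) ≈ 59.5°.

59.5°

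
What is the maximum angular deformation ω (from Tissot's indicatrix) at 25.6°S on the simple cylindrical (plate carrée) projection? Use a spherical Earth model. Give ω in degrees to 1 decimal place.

5.9°

In the plate carrée (x = Rλ, y = Rφ), meridians are true-scale (h = 1) and parallels are stretched by k = sec φ.
At 25.6°: h = 1.000, k = 1.109; principal scales a = 1.109, b = 1.000.
sin(ω/2) = (a − b)/(a + b) = 0.1089/2.109 = 0.05162, so ω = 2 arcsin(0.05162) ≈ 5.9°.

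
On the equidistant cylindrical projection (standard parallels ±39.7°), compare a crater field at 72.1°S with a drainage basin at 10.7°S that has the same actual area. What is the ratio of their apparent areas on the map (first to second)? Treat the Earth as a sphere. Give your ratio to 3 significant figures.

In the equirectangular projection with standard parallel φ₀ = 39.7° (x = Rλ cos φ₀, y = Rφ), meridians are true-scale (h = 1) and the parallel scale is k = cos φ₀ / cos φ.
Areal scale at 72.1°: h·k = 1.000 × 2.503 = 2.503.
Areal scale at 10.7°: h·k = 1.000 × 0.7830 = 0.7830.
Ratio = 2.503/0.7830 ≈ 3.20.

3.20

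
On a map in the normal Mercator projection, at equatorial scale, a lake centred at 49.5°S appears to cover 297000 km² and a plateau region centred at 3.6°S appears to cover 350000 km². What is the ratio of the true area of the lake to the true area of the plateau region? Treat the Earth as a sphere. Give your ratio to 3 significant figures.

Since Mercator area scale is 1/cos²φ, the true area equals the apparent area multiplied by cos²φ.
True area of lake: 297000 × cos²(49.5°) = 297000 × 0.4218 = 125300 km².
True area of plateau region: 350000 × cos²(3.6°) = 350000 × 0.9961 = 348600 km².
Ratio = 125300 / 348600 ≈ 0.359.

0.359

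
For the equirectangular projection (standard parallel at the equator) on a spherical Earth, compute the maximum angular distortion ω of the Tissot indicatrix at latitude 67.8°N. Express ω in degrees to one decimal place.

For the equirectangular projection with φ₀ = 0 (plate carrée), h = 1 along meridians and k = sec φ along parallels.
At 67.8°: h = 1.000, k = 2.647; principal scales a = 2.647, b = 1.000.
sin(ω/2) = (a − b)/(a + b) = 1.647/3.647 = 0.4515, so ω = 2 arcsin(0.4515) ≈ 53.7°.

53.7°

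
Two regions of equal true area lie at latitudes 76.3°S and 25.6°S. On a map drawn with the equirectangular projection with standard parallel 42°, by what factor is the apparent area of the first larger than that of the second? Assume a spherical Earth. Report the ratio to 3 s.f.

In the equirectangular projection with standard parallel φ₀ = 42° (x = Rλ cos φ₀, y = Rφ), meridians are true-scale (h = 1) and the parallel scale is k = cos φ₀ / cos φ.
Areal scale at 76.3°: h·k = 1.000 × 3.138 = 3.138.
Areal scale at 25.6°: h·k = 1.000 × 0.8240 = 0.8240.
Ratio = 3.138/0.8240 ≈ 3.81.

3.81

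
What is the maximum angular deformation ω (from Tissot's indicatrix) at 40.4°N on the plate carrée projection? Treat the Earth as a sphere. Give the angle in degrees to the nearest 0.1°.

In the plate carrée (x = Rλ, y = Rφ), meridians are true-scale (h = 1) and parallels are stretched by k = sec φ.
At 40.4°: h = 1.000, k = 1.313; principal scales a = 1.313, b = 1.000.
sin(ω/2) = (a − b)/(a + b) = 0.3131/2.313 = 0.1354, so ω = 2 arcsin(0.1354) ≈ 15.6°.

15.6°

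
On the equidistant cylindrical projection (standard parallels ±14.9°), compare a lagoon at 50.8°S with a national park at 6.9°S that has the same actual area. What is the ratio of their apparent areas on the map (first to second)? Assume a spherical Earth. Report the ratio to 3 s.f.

The equidistant cylindrical projection with φ₀ = 14.9° has h = 1 (meridians true) and k = cos φ₀ / cos φ along parallels.
Areal scale at 50.8°: h·k = 1.000 × 1.529 = 1.529.
Areal scale at 6.9°: h·k = 1.000 × 0.9734 = 0.9734.
Ratio = 1.529/0.9734 ≈ 1.57.

1.57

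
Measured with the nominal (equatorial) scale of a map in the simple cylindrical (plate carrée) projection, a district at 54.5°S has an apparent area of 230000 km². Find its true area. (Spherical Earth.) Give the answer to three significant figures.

134000 km²

In the plate carrée (x = Rλ, y = Rφ), meridians are true-scale (h = 1) and parallels are stretched by k = sec φ.
Areal scale = h·k = 1 × sec φ; at 54.5°, h = 1.000, k = 1.722, so h·k = 1.722.
True area = apparent / (areal scale) = 230000 / 1.722 ≈ 134000 km².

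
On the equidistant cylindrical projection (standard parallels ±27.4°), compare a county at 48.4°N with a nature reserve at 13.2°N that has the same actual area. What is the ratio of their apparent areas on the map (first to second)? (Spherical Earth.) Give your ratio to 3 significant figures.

1.47

The equidistant cylindrical projection with φ₀ = 27.4° has h = 1 (meridians true) and k = cos φ₀ / cos φ along parallels.
Areal scale at 48.4°: h·k = 1.000 × 1.337 = 1.337.
Areal scale at 13.2°: h·k = 1.000 × 0.9119 = 0.9119.
Ratio = 1.337/0.9119 ≈ 1.47.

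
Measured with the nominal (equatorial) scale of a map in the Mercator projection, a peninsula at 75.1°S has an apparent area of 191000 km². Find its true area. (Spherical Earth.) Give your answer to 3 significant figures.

For Mercator, h = k = sec φ (a conformal cylindrical projection has a single point scale, 1/cos φ).
Areal scale = k² = sec²φ = 1/cos²(75.1°) = 1/0.2571² = 15.12.
True area = apparent / (areal scale) = 191000 / 15.12 ≈ 12600 km².

12600 km²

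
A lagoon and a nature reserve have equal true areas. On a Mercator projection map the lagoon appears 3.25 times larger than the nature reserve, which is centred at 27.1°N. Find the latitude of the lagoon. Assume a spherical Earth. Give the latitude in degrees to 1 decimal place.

For equal true areas on Mercator, apparent areas scale as sec²φ, so the ratio is cos²φ₂ / cos²φ₁.
cos²φ₂ / cos²φ₁ = 3.25  ⇒  cos φ₁ = cos 27.1° / √3.25 = 0.8902/1.803 = 0.4938.
φ₁ = arccos(0.4938) ≈ 60.4°.

60.4°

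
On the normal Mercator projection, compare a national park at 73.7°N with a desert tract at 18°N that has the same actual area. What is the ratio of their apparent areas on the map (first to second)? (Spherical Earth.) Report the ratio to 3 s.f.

Mercator areal scale is sec²φ.
At 73.7°: sec²(73.7°) = 1/0.2807² = 12.69.
At 18°: sec²(18°) = 1/0.9511² = 1.106.
Ratio = 12.69/1.106 = cos²(18°)/cos²(73.7°) ≈ 11.5.

11.5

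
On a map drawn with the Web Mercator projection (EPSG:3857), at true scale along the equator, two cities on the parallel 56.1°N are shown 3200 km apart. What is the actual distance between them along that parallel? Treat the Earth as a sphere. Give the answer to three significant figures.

The Mercator projection is conformal; its linear scale factor is the same in every direction and equals sec φ = 1/cos φ.
Along the parallel at 56.1°, map distances are exaggerated by k = sec 56.1° = 1.793.
True distance = 3200 / 1.793 = 3200 × cos 56.1° ≈ 1780 km.

1780 km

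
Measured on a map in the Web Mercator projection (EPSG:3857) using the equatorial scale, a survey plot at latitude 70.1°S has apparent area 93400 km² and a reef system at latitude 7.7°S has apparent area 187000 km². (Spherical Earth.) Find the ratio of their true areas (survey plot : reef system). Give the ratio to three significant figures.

0.0589

Since Mercator area scale is 1/cos²φ, the true area equals the apparent area multiplied by cos²φ.
True area of survey plot: 93400 × cos²(70.1°) = 93400 × 0.1159 = 10820 km².
True area of reef system: 187000 × cos²(7.7°) = 187000 × 0.9820 = 183600 km².
Ratio = 10820 / 183600 ≈ 0.0589.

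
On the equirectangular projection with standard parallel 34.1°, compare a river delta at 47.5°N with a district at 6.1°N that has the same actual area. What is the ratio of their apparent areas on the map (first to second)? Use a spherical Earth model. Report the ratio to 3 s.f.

In the equirectangular projection with standard parallel φ₀ = 34.1° (x = Rλ cos φ₀, y = Rφ), meridians are true-scale (h = 1) and the parallel scale is k = cos φ₀ / cos φ.
Areal scale at 47.5°: h·k = 1.000 × 1.226 = 1.226.
Areal scale at 6.1°: h·k = 1.000 × 0.8328 = 0.8328.
Ratio = 1.226/0.8328 ≈ 1.47.

1.47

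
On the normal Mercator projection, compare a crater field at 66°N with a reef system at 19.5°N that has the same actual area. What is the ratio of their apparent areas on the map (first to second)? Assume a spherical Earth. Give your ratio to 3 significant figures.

On Mercator, area is exaggerated by sec²φ = 1/cos²φ.
At 66°: sec²(66°) = 1/0.4067² = 6.045.
At 19.5°: sec²(19.5°) = 1/0.9426² = 1.125.
Ratio = 6.045/1.125 = cos²(19.5°)/cos²(66°) ≈ 5.37.

5.37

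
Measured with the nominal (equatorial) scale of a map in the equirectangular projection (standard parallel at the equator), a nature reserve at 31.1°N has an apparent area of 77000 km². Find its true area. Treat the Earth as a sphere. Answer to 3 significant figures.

65900 km²

For the equirectangular projection with φ₀ = 0 (plate carrée), h = 1 along meridians and k = sec φ along parallels.
Areal scale = h·k = 1 × sec φ; at 31.1°, h = 1.000, k = 1.168, so h·k = 1.168.
True area = apparent / (areal scale) = 77000 / 1.168 ≈ 65900 km².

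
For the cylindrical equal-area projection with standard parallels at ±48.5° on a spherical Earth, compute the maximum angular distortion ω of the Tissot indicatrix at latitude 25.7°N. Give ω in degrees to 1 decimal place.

A cylindrical equal-area projection with standard parallel φ₀ has meridian scale h = cos φ / cos φ₀ and parallel scale k = cos φ₀ / cos φ (so areas are preserved, h·k = 1).
At 25.7°: h = 1.360, k = 0.7354; principal scales a = 1.360, b = 0.7354.
sin(ω/2) = (a − b)/(a + b) = 0.6245/2.095 = 0.2981, so ω = 2 arcsin(0.2981) ≈ 34.7°.

34.7°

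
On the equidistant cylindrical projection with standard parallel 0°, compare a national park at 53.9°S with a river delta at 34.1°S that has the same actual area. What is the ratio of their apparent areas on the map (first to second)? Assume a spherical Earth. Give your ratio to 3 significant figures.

1.41

Plate carrée maps x = Rλ, y = Rφ. The meridian scale is h = 1 and the parallel scale is k = 1/cos φ = sec φ.
Areal scale at 53.9°: h·k = 1.000 × 1.697 = 1.697.
Areal scale at 34.1°: h·k = 1.000 × 1.208 = 1.208.
Ratio = 1.697/1.208 ≈ 1.41.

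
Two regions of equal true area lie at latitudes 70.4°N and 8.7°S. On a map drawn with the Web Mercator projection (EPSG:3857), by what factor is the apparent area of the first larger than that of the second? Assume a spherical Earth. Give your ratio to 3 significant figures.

8.68

Mercator is conformal with k = sec φ, so areal scale = k² = sec²φ.
At 70.4°: sec²(70.4°) = 1/0.3355² = 8.887.
At 8.7°: sec²(8.7°) = 1/0.9885² = 1.023.
Ratio = 8.887/1.023 = cos²(8.7°)/cos²(70.4°) ≈ 8.68.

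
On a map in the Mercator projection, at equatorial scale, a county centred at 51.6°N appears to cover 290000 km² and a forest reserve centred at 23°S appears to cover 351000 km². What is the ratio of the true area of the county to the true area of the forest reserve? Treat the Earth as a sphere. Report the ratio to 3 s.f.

0.376

Mercator's areal exaggeration is sec²φ; hence true area = (apparent area) · cos²φ.
True area of county: 290000 × cos²(51.6°) = 290000 × 0.3858 = 111900 km².
True area of forest reserve: 351000 × cos²(23°) = 351000 × 0.8473 = 297400 km².
Ratio = 111900 / 297400 ≈ 0.376.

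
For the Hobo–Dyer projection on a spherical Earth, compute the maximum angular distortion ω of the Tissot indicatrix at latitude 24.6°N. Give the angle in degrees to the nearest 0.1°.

15.6°

Hobo–Dyer is a cylindrical equal-area projection with standard parallels at ±37.5°. For cylindrical equal-area with standard parallel φ₀, h = cos φ / cos φ₀ and k = cos φ₀ / cos φ, so h·k = 1.
At 24.6°: h = 1.146, k = 0.8725; principal scales a = 1.146, b = 0.8725.
sin(ω/2) = (a − b)/(a + b) = 0.2735/2.019 = 0.1355, so ω = 2 arcsin(0.1355) ≈ 15.6°.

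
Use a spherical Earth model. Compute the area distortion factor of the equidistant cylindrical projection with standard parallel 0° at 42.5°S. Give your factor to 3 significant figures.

1.36

In the plate carrée (x = Rλ, y = Rφ), meridians are true-scale (h = 1) and parallels are stretched by k = sec φ.
Areal scale = h·k = 1 × sec φ; at 42.5°, h = 1.000, k = 1.356, so h·k = 1.356.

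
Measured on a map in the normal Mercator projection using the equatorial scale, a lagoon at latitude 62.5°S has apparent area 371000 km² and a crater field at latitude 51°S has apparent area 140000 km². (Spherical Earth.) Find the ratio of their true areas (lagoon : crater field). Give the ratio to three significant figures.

Mercator's areal exaggeration is sec²φ; hence true area = (apparent area) · cos²φ.
True area of lagoon: 371000 × cos²(62.5°) = 371000 × 0.2132 = 79100 km².
True area of crater field: 140000 × cos²(51°) = 140000 × 0.3960 = 55450 km².
Ratio = 79100 / 55450 ≈ 1.43.

1.43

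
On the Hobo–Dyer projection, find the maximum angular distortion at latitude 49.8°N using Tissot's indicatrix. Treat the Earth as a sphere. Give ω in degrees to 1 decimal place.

23.5°

The Hobo–Dyer projection is cylindrical equal-area with φ₀ = 37.5°. Cylindrical equal-area (φ₀ = 37.5°): h = cos φ / cos 37.5° along meridians, k = cos 37.5° / cos φ along parallels; h·k = 1.
At 49.8°: h = 0.8136, k = 1.229; principal scales a = 1.229, b = 0.8136.
sin(ω/2) = (a − b)/(a + b) = 0.4156/2.043 = 0.2034, so ω = 2 arcsin(0.2034) ≈ 23.5°.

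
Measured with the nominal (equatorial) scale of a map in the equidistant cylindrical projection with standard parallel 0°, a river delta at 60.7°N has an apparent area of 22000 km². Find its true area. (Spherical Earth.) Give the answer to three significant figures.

For the equirectangular projection with φ₀ = 0 (plate carrée), h = 1 along meridians and k = sec φ along parallels.
Areal scale = h·k = 1 × sec φ; at 60.7°, h = 1.000, k = 2.043, so h·k = 2.043.
True area = apparent / (areal scale) = 22000 / 2.043 ≈ 10800 km².

10800 km²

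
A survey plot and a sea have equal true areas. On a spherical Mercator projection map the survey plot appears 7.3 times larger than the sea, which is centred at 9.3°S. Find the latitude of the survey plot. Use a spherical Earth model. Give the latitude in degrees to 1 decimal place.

68.6°

On Mercator, (apparent₁)/(apparent₂) = sec²φ₁ / sec²φ₂ when true areas are equal.
cos²φ₂ / cos²φ₁ = 7.3  ⇒  cos φ₁ = cos 9.3° / √7.3 = 0.9869/2.702 = 0.3653.
φ₁ = arccos(0.3653) ≈ 68.6°.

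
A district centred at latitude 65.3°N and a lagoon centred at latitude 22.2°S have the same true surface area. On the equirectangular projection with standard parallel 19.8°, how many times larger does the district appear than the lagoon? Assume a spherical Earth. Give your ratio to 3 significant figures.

2.22

With standard parallel φ₀ = 19.8°, the equirectangular projection gives x = Rλ cos φ₀, y = Rφ, so h = 1 and k = cos 19.8° / cos φ.
Areal scale at 65.3°: h·k = 1.000 × 2.252 = 2.252.
Areal scale at 22.2°: h·k = 1.000 × 1.016 = 1.016.
Ratio = 2.252/1.016 ≈ 2.22.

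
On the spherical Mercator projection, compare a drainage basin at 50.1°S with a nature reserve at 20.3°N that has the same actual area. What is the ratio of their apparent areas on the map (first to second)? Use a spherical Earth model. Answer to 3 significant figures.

2.14

Mercator is conformal with k = sec φ, so areal scale = k² = sec²φ.
At 50.1°: sec²(50.1°) = 1/0.6414² = 2.430.
At 20.3°: sec²(20.3°) = 1/0.9379² = 1.137.
Ratio = 2.430/1.137 = cos²(20.3°)/cos²(50.1°) ≈ 2.14.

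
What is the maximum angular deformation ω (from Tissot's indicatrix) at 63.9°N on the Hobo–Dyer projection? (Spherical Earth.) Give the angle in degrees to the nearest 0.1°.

Hobo–Dyer is a cylindrical equal-area projection with standard parallels at ±37.5°. For cylindrical equal-area with standard parallel φ₀, h = cos φ / cos φ₀ and k = cos φ₀ / cos φ, so h·k = 1.
At 63.9°: h = 0.5545, k = 1.803; principal scales a = 1.803, b = 0.5545.
sin(ω/2) = (a − b)/(a + b) = 1.249/2.358 = 0.5296, so ω = 2 arcsin(0.5296) ≈ 64.0°.

64.0°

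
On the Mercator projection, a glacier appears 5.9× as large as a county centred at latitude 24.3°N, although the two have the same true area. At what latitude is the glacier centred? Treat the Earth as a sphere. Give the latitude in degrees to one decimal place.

68.0°

Mercator areal scale is sec²φ, so apparent-area ratio = sec²φ₁ / sec²φ₂ = cos²φ₂ / cos²φ₁.
cos²φ₂ / cos²φ₁ = 5.9  ⇒  cos φ₁ = cos 24.3° / √5.9 = 0.9114/2.429 = 0.3752.
φ₁ = arccos(0.3752) ≈ 68.0°.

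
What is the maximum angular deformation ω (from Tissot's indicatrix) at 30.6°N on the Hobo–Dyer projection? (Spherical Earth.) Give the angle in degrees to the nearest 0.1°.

9.3°

The Hobo–Dyer projection is cylindrical equal-area with φ₀ = 37.5°. For cylindrical equal-area with standard parallel φ₀, h = cos φ / cos φ₀ and k = cos φ₀ / cos φ, so h·k = 1.
At 30.6°: h = 1.085, k = 0.9217; principal scales a = 1.085, b = 0.9217.
sin(ω/2) = (a − b)/(a + b) = 0.1632/2.007 = 0.08135, so ω = 2 arcsin(0.08135) ≈ 9.3°.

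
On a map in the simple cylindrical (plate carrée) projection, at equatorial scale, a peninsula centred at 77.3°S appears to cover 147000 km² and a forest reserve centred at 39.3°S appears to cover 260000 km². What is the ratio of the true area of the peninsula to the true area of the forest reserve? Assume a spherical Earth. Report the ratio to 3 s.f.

0.161

Plate carrée has h = 1 and k = sec φ, giving areal scale sec φ; true area = (apparent area) · cos φ.
True area of peninsula: 147000 × cos(77.3°) = 147000 × 0.2198 = 32320 km².
True area of forest reserve: 260000 × cos(39.3°) = 260000 × 0.7738 = 201200 km².
Ratio = 32320 / 201200 ≈ 0.161.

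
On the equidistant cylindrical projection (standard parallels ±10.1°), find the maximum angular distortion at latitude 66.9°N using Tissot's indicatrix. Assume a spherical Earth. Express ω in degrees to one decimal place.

With standard parallel φ₀ = 10.1°, the equirectangular projection gives x = Rλ cos φ₀, y = Rφ, so h = 1 and k = cos 10.1° / cos φ.
At 66.9°: h = 1.000, k = 2.509; principal scales a = 2.509, b = 1.000.
sin(ω/2) = (a − b)/(a + b) = 1.509/3.509 = 0.4301, so ω = 2 arcsin(0.4301) ≈ 50.9°.

50.9°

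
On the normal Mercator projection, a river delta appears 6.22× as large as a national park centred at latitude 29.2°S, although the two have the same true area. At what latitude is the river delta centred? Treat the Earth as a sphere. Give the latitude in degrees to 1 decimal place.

For equal true areas on Mercator, apparent areas scale as sec²φ, so the ratio is cos²φ₂ / cos²φ₁.
cos²φ₂ / cos²φ₁ = 6.22  ⇒  cos φ₁ = cos 29.2° / √6.22 = 0.8729/2.494 = 0.3500.
φ₁ = arccos(0.3500) ≈ 69.5°.

69.5°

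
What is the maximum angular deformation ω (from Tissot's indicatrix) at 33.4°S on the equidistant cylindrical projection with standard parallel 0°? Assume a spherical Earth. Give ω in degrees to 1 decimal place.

Plate carrée maps x = Rλ, y = Rφ. The meridian scale is h = 1 and the parallel scale is k = 1/cos φ = sec φ.
At 33.4°: h = 1.000, k = 1.198; principal scales a = 1.198, b = 1.000.
sin(ω/2) = (a − b)/(a + b) = 0.1978/2.198 = 0.09001, so ω = 2 arcsin(0.09001) ≈ 10.3°.

10.3°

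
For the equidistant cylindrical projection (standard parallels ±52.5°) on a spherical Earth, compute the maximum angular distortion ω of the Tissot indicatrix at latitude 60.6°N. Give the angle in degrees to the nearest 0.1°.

In the equirectangular projection with standard parallel φ₀ = 52.5° (x = Rλ cos φ₀, y = Rφ), meridians are true-scale (h = 1) and the parallel scale is k = cos φ₀ / cos φ.
At 60.6°: h = 1.000, k = 1.240; principal scales a = 1.240, b = 1.000.
sin(ω/2) = (a − b)/(a + b) = 0.2401/2.240 = 0.1072, so ω = 2 arcsin(0.1072) ≈ 12.3°.

12.3°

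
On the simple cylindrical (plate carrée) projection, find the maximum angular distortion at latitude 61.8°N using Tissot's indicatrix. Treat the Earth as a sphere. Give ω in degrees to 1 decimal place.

42.0°

For the equirectangular projection with φ₀ = 0 (plate carrée), h = 1 along meridians and k = sec φ along parallels.
At 61.8°: h = 1.000, k = 2.116; principal scales a = 2.116, b = 1.000.
sin(ω/2) = (a − b)/(a + b) = 1.116/3.116 = 0.3582, so ω = 2 arcsin(0.3582) ≈ 42.0°.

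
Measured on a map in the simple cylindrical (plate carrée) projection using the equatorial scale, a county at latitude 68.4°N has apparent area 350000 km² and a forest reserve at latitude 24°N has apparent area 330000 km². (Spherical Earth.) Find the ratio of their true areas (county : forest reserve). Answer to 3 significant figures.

On the plate carrée, areal scale = h·k = 1 × sec φ, so true area = apparent × cos φ.
True area of county: 350000 × cos(68.4°) = 350000 × 0.3681 = 128800 km².
True area of forest reserve: 330000 × cos(24°) = 330000 × 0.9135 = 301500 km².
Ratio = 128800 / 301500 ≈ 0.427.

0.427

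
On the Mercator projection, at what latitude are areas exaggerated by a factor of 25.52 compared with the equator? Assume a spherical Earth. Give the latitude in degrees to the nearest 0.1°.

Mercator areal scale is sec²φ.
sec²φ = 25.52  ⇒  cos²φ = 0.03918  ⇒  cos φ = 0.1980.
φ = arccos(0.1980) ≈ 78.6°.

78.6°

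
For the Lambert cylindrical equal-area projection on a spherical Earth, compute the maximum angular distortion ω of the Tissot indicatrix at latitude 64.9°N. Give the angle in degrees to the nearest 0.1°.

The Lambert cylindrical equal-area projection is the cylindrical equal-area projection with its standard parallel at the equator (φ₀ = 0). A cylindrical equal-area projection with standard parallel φ₀ has meridian scale h = cos φ / cos φ₀ and parallel scale k = cos φ₀ / cos φ (so areas are preserved, h·k = 1).
At 64.9°: h = 0.4242, k = 2.357; principal scales a = 2.357, b = 0.4242.
sin(ω/2) = (a − b)/(a + b) = 1.933/2.782 = 0.6950, so ω = 2 arcsin(0.6950) ≈ 88.1°.

88.1°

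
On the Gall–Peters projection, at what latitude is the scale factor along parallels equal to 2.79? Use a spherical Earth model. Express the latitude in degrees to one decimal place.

75.3°

The Gall–Peters projection is cylindrical equal-area with φ₀ = 45°. A cylindrical equal-area projection with standard parallel φ₀ has meridian scale h = cos φ / cos φ₀ and parallel scale k = cos φ₀ / cos φ (so areas are preserved, h·k = 1).
k = cos φ₀ / cos φ = 2.79  ⇒  cos φ = cos 45° / 2.79 = 0.2534.
φ = arccos(0.2534) ≈ 75.3°.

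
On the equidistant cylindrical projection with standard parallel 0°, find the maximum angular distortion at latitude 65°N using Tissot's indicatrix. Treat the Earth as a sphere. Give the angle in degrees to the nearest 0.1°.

47.9°

For the equirectangular projection with φ₀ = 0 (plate carrée), h = 1 along meridians and k = sec φ along parallels.
At 65°: h = 1.000, k = 2.366; principal scales a = 2.366, b = 1.000.
sin(ω/2) = (a − b)/(a + b) = 1.366/3.366 = 0.4059, so ω = 2 arcsin(0.4059) ≈ 47.9°.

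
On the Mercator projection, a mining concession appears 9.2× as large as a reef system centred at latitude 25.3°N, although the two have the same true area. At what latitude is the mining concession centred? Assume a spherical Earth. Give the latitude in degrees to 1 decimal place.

72.7°

For equal true areas on Mercator, apparent areas scale as sec²φ, so the ratio is cos²φ₂ / cos²φ₁.
cos²φ₂ / cos²φ₁ = 9.2  ⇒  cos φ₁ = cos 25.3° / √9.2 = 0.9041/3.033 = 0.2981.
φ₁ = arccos(0.2981) ≈ 72.7°.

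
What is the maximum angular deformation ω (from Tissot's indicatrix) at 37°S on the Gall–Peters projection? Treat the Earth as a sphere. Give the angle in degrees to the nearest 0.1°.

13.9°

Gall–Peters is a cylindrical equal-area projection with standard parallels at ±45°. Cylindrical equal-area (φ₀ = 45°): h = cos φ / cos 45° along meridians, k = cos 45° / cos φ along parallels; h·k = 1.
At 37°: h = 1.129, k = 0.8854; principal scales a = 1.129, b = 0.8854.
sin(ω/2) = (a − b)/(a + b) = 0.2440/2.015 = 0.1211, so ω = 2 arcsin(0.1211) ≈ 13.9°.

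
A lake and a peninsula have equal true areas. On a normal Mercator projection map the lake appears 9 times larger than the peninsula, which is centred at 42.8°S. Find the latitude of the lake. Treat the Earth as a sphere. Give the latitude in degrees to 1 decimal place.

Mercator areal scale is sec²φ, so apparent-area ratio = sec²φ₁ / sec²φ₂ = cos²φ₂ / cos²φ₁.
cos²φ₂ / cos²φ₁ = 9  ⇒  cos φ₁ = cos 42.8° / √9 = 0.7337/3.000 = 0.2446.
φ₁ = arccos(0.2446) ≈ 75.8°.

75.8°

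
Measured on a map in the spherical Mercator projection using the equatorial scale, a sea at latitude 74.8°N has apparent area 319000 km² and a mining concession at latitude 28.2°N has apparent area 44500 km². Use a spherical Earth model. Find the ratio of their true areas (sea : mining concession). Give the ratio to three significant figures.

0.634

Since Mercator area scale is 1/cos²φ, the true area equals the apparent area multiplied by cos²φ.
True area of sea: 319000 × cos²(74.8°) = 319000 × 0.06874 = 21930 km².
True area of mining concession: 44500 × cos²(28.2°) = 44500 × 0.7767 = 34560 km².
Ratio = 21930 / 34560 ≈ 0.634.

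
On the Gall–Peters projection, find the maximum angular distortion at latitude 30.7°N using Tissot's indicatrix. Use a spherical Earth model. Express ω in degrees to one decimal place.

22.3°

Gall–Peters is a cylindrical equal-area projection with standard parallels at ±45°. For cylindrical equal-area with standard parallel φ₀, h = cos φ / cos φ₀ and k = cos φ₀ / cos φ, so h·k = 1.
At 30.7°: h = 1.216, k = 0.8224; principal scales a = 1.216, b = 0.8224.
sin(ω/2) = (a − b)/(a + b) = 0.3937/2.038 = 0.1931, so ω = 2 arcsin(0.1931) ≈ 22.3°.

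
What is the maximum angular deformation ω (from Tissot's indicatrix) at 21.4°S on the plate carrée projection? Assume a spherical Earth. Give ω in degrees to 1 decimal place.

4.1°

In the plate carrée (x = Rλ, y = Rφ), meridians are true-scale (h = 1) and parallels are stretched by k = sec φ.
At 21.4°: h = 1.000, k = 1.074; principal scales a = 1.074, b = 1.000.
sin(ω/2) = (a − b)/(a + b) = 0.07405/2.074 = 0.03570, so ω = 2 arcsin(0.03570) ≈ 4.1°.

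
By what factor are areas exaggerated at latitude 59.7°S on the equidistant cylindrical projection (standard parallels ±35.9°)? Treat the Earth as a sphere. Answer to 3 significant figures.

1.61

With standard parallel φ₀ = 35.9°, the equirectangular projection gives x = Rλ cos φ₀, y = Rφ, so h = 1 and k = cos 35.9° / cos φ.
Areal scale = h·k = 1 × cos φ₀ / cos φ; at 59.7°, h = 1.000, k = 1.606, so h·k = 1.606.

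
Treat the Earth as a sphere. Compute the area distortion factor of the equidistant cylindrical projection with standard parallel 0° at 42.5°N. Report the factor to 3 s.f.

1.36

For the equirectangular projection with φ₀ = 0 (plate carrée), h = 1 along meridians and k = sec φ along parallels.
Areal scale = h·k = 1 × sec φ; at 42.5°, h = 1.000, k = 1.356, so h·k = 1.356.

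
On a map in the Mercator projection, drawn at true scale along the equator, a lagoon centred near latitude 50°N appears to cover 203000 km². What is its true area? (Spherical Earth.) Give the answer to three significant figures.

Mercator is conformal, so the point scale is isotropic: h = k = sec φ = 1/cos φ.
Areal scale = k² = sec²φ = 1/cos²(50°) = 1/0.6428² = 2.420.
True area = apparent / (areal scale) = 203000 / 2.420 ≈ 83900 km².

83900 km²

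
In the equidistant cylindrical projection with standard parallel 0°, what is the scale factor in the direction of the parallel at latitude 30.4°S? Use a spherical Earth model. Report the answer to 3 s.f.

1.16

Plate carrée maps x = Rλ, y = Rφ. The meridian scale is h = 1 and the parallel scale is k = 1/cos φ = sec φ.
k = 1/cos 30.4° = 1/0.8625 = 1.159.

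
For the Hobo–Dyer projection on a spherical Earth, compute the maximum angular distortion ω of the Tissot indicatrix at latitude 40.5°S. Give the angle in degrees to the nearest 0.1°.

4.9°

The Hobo–Dyer projection is cylindrical equal-area with φ₀ = 37.5°. A cylindrical equal-area projection with standard parallel φ₀ has meridian scale h = cos φ / cos φ₀ and parallel scale k = cos φ₀ / cos φ (so areas are preserved, h·k = 1).
At 40.5°: h = 0.9585, k = 1.043; principal scales a = 1.043, b = 0.9585.
sin(ω/2) = (a − b)/(a + b) = 0.08486/2.002 = 0.04239, so ω = 2 arcsin(0.04239) ≈ 4.9°.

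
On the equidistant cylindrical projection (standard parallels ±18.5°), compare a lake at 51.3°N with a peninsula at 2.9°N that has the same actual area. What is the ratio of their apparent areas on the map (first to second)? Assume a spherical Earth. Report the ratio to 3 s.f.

In the equirectangular projection with standard parallel φ₀ = 18.5° (x = Rλ cos φ₀, y = Rφ), meridians are true-scale (h = 1) and the parallel scale is k = cos φ₀ / cos φ.
Areal scale at 51.3°: h·k = 1.000 × 1.517 = 1.517.
Areal scale at 2.9°: h·k = 1.000 × 0.9495 = 0.9495.
Ratio = 1.517/0.9495 ≈ 1.60.

1.60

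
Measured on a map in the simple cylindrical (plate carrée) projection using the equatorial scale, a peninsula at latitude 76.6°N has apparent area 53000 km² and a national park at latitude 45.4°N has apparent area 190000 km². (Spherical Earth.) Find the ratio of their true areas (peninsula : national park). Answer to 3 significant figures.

0.0921

Plate carrée has h = 1 and k = sec φ, giving areal scale sec φ; true area = (apparent area) · cos φ.
True area of peninsula: 53000 × cos(76.6°) = 53000 × 0.2317 = 12280 km².
True area of national park: 190000 × cos(45.4°) = 190000 × 0.7022 = 133400 km².
Ratio = 12280 / 133400 ≈ 0.0921.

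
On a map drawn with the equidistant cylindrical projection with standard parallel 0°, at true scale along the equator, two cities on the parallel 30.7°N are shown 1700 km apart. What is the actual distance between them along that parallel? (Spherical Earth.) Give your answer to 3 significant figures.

1460 km

For the equirectangular projection with φ₀ = 0 (plate carrée), h = 1 along meridians and k = sec φ along parallels.
Along the parallel at 30.7°, map distances are exaggerated by k = sec 30.7° = 1.163.
True distance = 1700 / 1.163 = 1700 × cos 30.7° ≈ 1460 km.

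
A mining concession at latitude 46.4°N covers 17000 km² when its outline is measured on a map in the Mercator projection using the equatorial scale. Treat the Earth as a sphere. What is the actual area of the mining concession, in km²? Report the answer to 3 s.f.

Mercator is conformal, so the point scale is isotropic: h = k = sec φ = 1/cos φ.
Areal scale = k² = sec²φ = 1/cos²(46.4°) = 1/0.6896² = 2.103.
True area = apparent / (areal scale) = 17000 / 2.103 ≈ 8080 km².

8080 km²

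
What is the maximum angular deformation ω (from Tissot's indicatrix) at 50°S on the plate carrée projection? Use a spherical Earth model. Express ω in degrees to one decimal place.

25.1°

For the equirectangular projection with φ₀ = 0 (plate carrée), h = 1 along meridians and k = sec φ along parallels.
At 50°: h = 1.000, k = 1.556; principal scales a = 1.556, b = 1.000.
sin(ω/2) = (a − b)/(a + b) = 0.5557/2.556 = 0.2174, so ω = 2 arcsin(0.2174) ≈ 25.1°.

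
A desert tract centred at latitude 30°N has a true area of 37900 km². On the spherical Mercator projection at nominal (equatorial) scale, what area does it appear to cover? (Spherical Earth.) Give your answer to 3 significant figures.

The Mercator projection is conformal; its linear scale factor is the same in every direction and equals sec φ = 1/cos φ.
Areal scale = k² = sec²φ = 1/cos²(30°) = 1/0.8660² = 1.333.
Apparent area = 37900 × 1.333 ≈ 50500 km².

50500 km²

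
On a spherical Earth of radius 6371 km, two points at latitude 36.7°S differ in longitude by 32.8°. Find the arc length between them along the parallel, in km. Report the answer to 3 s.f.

2920 km

Arc length along a parallel = R cos φ · Δλ (with Δλ in radians).
= 6371 × cos 36.7° × (32.8° × π/180) = 6371 × 0.8018 × 0.5725 ≈ 2920 km.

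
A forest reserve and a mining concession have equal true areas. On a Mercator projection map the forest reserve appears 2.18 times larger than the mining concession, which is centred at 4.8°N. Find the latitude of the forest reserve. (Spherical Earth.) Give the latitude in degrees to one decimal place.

On Mercator, (apparent₁)/(apparent₂) = sec²φ₁ / sec²φ₂ when true areas are equal.
cos²φ₂ / cos²φ₁ = 2.18  ⇒  cos φ₁ = cos 4.8° / √2.18 = 0.9965/1.476 = 0.6749.
φ₁ = arccos(0.6749) ≈ 47.6°.

47.6°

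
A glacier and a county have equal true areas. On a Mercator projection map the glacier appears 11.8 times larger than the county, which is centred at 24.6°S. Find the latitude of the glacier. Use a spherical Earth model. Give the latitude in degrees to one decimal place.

On Mercator, (apparent₁)/(apparent₂) = sec²φ₁ / sec²φ₂ when true areas are equal.
cos²φ₂ / cos²φ₁ = 11.8  ⇒  cos φ₁ = cos 24.6° / √11.8 = 0.9092/3.435 = 0.2647.
φ₁ = arccos(0.2647) ≈ 74.7°.

74.7°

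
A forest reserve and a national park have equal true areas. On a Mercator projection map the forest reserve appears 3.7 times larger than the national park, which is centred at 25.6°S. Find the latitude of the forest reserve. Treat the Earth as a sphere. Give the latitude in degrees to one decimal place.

On Mercator, (apparent₁)/(apparent₂) = sec²φ₁ / sec²φ₂ when true areas are equal.
cos²φ₂ / cos²φ₁ = 3.7  ⇒  cos φ₁ = cos 25.6° / √3.7 = 0.9018/1.924 = 0.4688.
φ₁ = arccos(0.4688) ≈ 62.0°.

62.0°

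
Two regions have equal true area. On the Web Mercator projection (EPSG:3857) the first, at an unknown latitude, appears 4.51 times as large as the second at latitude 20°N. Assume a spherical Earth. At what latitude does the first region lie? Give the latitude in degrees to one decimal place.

63.7°

On Mercator, (apparent₁)/(apparent₂) = sec²φ₁ / sec²φ₂ when true areas are equal.
cos²φ₂ / cos²φ₁ = 4.51  ⇒  cos φ₁ = cos 20° / √4.51 = 0.9397/2.124 = 0.4425.
φ₁ = arccos(0.4425) ≈ 63.7°.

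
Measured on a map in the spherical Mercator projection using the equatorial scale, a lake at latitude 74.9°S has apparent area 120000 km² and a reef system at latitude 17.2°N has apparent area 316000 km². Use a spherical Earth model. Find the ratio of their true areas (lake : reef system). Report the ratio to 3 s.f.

Mercator's areal exaggeration is sec²φ; hence true area = (apparent area) · cos²φ.
True area of lake: 120000 × cos²(74.9°) = 120000 × 0.06786 = 8144 km².
True area of reef system: 316000 × cos²(17.2°) = 316000 × 0.9126 = 288400 km².
Ratio = 8144 / 288400 ≈ 0.0282.

0.0282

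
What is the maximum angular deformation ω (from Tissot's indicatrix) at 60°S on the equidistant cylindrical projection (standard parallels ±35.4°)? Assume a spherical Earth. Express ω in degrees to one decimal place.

In the equirectangular projection with standard parallel φ₀ = 35.4° (x = Rλ cos φ₀, y = Rφ), meridians are true-scale (h = 1) and the parallel scale is k = cos φ₀ / cos φ.
At 60°: h = 1.000, k = 1.630; principal scales a = 1.630, b = 1.000.
sin(ω/2) = (a − b)/(a + b) = 0.6303/2.630 = 0.2396, so ω = 2 arcsin(0.2396) ≈ 27.7°.

27.7°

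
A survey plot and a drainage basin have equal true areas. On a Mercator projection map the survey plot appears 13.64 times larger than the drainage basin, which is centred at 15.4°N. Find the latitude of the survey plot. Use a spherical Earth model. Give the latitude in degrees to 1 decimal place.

On Mercator, (apparent₁)/(apparent₂) = sec²φ₁ / sec²φ₂ when true areas are equal.
cos²φ₂ / cos²φ₁ = 13.64  ⇒  cos φ₁ = cos 15.4° / √13.64 = 0.9641/3.693 = 0.2610.
φ₁ = arccos(0.2610) ≈ 74.9°.

74.9°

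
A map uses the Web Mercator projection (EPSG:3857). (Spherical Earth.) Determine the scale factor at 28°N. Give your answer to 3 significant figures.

1.13

For Mercator, h = k = sec φ (a conformal cylindrical projection has a single point scale, 1/cos φ).
k = 1/cos 28° = 1/0.8829 = 1.133.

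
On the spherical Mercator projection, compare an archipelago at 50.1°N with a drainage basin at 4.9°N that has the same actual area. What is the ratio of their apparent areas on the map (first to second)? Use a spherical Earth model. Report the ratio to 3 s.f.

On Mercator, area is exaggerated by sec²φ = 1/cos²φ.
At 50.1°: sec²(50.1°) = 1/0.6414² = 2.430.
At 4.9°: sec²(4.9°) = 1/0.9963² = 1.007.
Ratio = 2.430/1.007 = cos²(4.9°)/cos²(50.1°) ≈ 2.41.

2.41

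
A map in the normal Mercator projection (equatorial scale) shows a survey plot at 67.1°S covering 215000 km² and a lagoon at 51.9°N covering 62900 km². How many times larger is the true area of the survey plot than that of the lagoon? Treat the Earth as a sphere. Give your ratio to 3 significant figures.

On Mercator the areal scale is sec²φ, so true area = apparent × cos²φ.
True area of survey plot: 215000 × cos²(67.1°) = 215000 × 0.1514 = 32550 km².
True area of lagoon: 62900 × cos²(51.9°) = 62900 × 0.3807 = 23950 km².
Ratio = 32550 / 23950 ≈ 1.36.

1.36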